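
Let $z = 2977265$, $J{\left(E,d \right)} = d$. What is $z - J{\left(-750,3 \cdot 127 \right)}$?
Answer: $2976884$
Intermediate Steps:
$z - J{\left(-750,3 \cdot 127 \right)} = 2977265 - 3 \cdot 127 = 2977265 - 381 = 2976884$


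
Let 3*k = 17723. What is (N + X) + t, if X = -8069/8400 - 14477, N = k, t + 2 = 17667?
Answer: 25465177/2800 ≈ 9094.7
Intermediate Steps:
t = 17665 (t = -2 + 17667 = 17665)
k = 17723/3 (k = (⅓)*17723 = 17723/3 ≈ 5907.7)
N = 17723/3 ≈ 5907.7
X = -121614869/8400 (X = -8069*1/8400 - 14477 = -8069/8400 - 14477 = -121614869/8400 ≈ -14478.)
(N + X) + t = (17723/3 - 121614869/8400) + 17665 = -23996823/2800 + 17665 = 25465177/2800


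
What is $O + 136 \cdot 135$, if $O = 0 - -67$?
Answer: $18427$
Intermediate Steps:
$O = 67$ ($O = 0 + 67 = 67$)
$O + 136 \cdot 135 = 67 + 136 \cdot 135 = 67 + 18360 = 18427$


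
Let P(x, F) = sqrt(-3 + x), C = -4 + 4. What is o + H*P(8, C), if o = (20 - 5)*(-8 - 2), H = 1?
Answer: -150 + sqrt(5) ≈ -147.76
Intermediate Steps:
o = -150 (o = 15*(-10) = -150)
C = 0
o + H*P(8, C) = -150 + 1*sqrt(-3 + 8) = -150 + 1*sqrt(5) = -150 + sqrt(5)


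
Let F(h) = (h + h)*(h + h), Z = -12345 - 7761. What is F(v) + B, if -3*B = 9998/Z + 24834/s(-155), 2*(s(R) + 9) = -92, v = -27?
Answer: 5086831567/1658745 ≈ 3066.7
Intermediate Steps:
s(R) = -55 (s(R) = -9 + (1/2)*(-92) = -9 - 46 = -55)
Z = -20106
F(h) = 4*h**2 (F(h) = (2*h)*(2*h) = 4*h**2)
B = 249931147/1658745 (B = -(9998/(-20106) + 24834/(-55))/3 = -(9998*(-1/20106) + 24834*(-1/55))/3 = -(-4999/10053 - 24834/55)/3 = -1/3*(-249931147/552915) = 249931147/1658745 ≈ 150.67)
F(v) + B = 4*(-27)**2 + 249931147/1658745 = 4*729 + 249931147/1658745 = 2916 + 249931147/1658745 = 5086831567/1658745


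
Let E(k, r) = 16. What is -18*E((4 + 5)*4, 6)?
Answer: -288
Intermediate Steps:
-18*E((4 + 5)*4, 6) = -18*16 = -288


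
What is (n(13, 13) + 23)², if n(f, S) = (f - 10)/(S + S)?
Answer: 361201/676 ≈ 534.32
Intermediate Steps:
n(f, S) = (-10 + f)/(2*S) (n(f, S) = (-10 + f)/((2*S)) = (-10 + f)*(1/(2*S)) = (-10 + f)/(2*S))
(n(13, 13) + 23)² = ((½)*(-10 + 13)/13 + 23)² = ((½)*(1/13)*3 + 23)² = (3/26 + 23)² = (601/26)² = 361201/676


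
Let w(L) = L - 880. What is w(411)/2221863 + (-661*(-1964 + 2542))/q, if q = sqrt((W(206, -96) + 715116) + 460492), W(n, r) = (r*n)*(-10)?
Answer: -67/317409 - 191029*sqrt(343342)/343342 ≈ -326.01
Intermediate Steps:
w(L) = -880 + L
W(n, r) = -10*n*r (W(n, r) = (n*r)*(-10) = -10*n*r)
q = 2*sqrt(343342) (q = sqrt((-10*206*(-96) + 715116) + 460492) = sqrt((197760 + 715116) + 460492) = sqrt(912876 + 460492) = sqrt(1373368) = 2*sqrt(343342) ≈ 1171.9)
w(411)/2221863 + (-661*(-1964 + 2542))/q = (-880 + 411)/2221863 + (-661*(-1964 + 2542))/((2*sqrt(343342))) = -469*1/2221863 + (-661*578)*(sqrt(343342)/686684) = -67/317409 - 191029*sqrt(343342)/343342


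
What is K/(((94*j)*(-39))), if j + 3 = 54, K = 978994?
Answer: -489497/93483 ≈ -5.2362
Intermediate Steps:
j = 51 (j = -3 + 54 = 51)
K/(((94*j)*(-39))) = 978994/(((94*51)*(-39))) = 978994/((4794*(-39))) = 978994/(-186966) = 978994*(-1/186966) = -489497/93483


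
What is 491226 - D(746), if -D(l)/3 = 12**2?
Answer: 491658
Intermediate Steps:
D(l) = -432 (D(l) = -3*12**2 = -3*144 = -432)
491226 - D(746) = 491226 - 1*(-432) = 491226 + 432 = 491658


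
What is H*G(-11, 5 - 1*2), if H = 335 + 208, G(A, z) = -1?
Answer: -543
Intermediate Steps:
H = 543
H*G(-11, 5 - 1*2) = 543*(-1) = -543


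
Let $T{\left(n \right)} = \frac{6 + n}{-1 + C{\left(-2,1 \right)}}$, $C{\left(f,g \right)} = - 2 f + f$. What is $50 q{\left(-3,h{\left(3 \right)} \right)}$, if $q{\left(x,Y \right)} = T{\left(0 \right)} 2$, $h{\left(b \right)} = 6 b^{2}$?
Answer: $600$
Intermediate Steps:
$C{\left(f,g \right)} = - f$
$T{\left(n \right)} = 6 + n$ ($T{\left(n \right)} = \frac{6 + n}{-1 - -2} = \frac{6 + n}{-1 + 2} = \frac{6 + n}{1} = \left(6 + n\right) 1 = 6 + n$)
$q{\left(x,Y \right)} = 12$ ($q{\left(x,Y \right)} = \left(6 + 0\right) 2 = 6 \cdot 2 = 12$)
$50 q{\left(-3,h{\left(3 \right)} \right)} = 50 \cdot 12 = 600$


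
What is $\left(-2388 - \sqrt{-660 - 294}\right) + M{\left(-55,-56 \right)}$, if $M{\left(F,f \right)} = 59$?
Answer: $-2329 - 3 i \sqrt{106} \approx -2329.0 - 30.887 i$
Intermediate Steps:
$\left(-2388 - \sqrt{-660 - 294}\right) + M{\left(-55,-56 \right)} = \left(-2388 - \sqrt{-660 - 294}\right) + 59 = \left(-2388 - \sqrt{-954}\right) + 59 = \left(-2388 - 3 i \sqrt{106}\right) + 59 = -2329 - 3 i \sqrt{106}$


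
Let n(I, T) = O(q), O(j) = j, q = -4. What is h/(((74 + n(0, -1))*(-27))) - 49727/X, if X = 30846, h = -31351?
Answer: 72755743/4858245 ≈ 14.976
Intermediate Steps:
n(I, T) = -4
h/(((74 + n(0, -1))*(-27))) - 49727/X = -31351*(-1/(27*(74 - 4))) - 49727/30846 = -31351/(70*(-27)) - 49727*1/30846 = -31351/(-1890) - 49727/30846 = -31351*(-1/1890) - 49727/30846 = 31351/1890 - 49727/30846 = 72755743/4858245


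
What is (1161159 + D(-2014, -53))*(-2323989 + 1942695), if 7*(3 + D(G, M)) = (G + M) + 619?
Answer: -3098640597336/7 ≈ -4.4266e+11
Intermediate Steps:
D(G, M) = 598/7 + G/7 + M/7 (D(G, M) = -3 + ((G + M) + 619)/7 = -3 + (619 + G + M)/7 = -3 + (619/7 + G/7 + M/7) = 598/7 + G/7 + M/7)
(1161159 + D(-2014, -53))*(-2323989 + 1942695) = (1161159 + (598/7 + (1/7)*(-2014) + (1/7)*(-53)))*(-2323989 + 1942695) = (1161159 + (598/7 - 2014/7 - 53/7))*(-381294) = (1161159 - 1469/7)*(-381294) = (8126644/7)*(-381294) = -3098640597336/7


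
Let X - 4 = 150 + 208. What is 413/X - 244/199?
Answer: -6141/72038 ≈ -0.085247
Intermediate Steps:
X = 362 (X = 4 + (150 + 208) = 4 + 358 = 362)
413/X - 244/199 = 413/362 - 244/199 = -6141/72038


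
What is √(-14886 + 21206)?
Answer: 4*√395 ≈ 79.498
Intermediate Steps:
√(-14886 + 21206) = √6320 = 4*√395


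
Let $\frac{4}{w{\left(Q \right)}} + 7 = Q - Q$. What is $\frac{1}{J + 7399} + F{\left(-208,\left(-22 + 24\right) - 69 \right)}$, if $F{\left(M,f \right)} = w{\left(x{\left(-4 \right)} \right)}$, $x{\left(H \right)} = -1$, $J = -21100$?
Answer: $- \frac{54811}{95907} \approx -0.5715$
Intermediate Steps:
$w{\left(Q \right)} = - \frac{4}{7}$ ($w{\left(Q \right)} = \frac{4}{-7 + \left(Q - Q\right)} = \frac{4}{-7 + 0} = \frac{4}{-7} = 4 \left(- \frac{1}{7}\right) = - \frac{4}{7}$)
$F{\left(M,f \right)} = - \frac{4}{7}$
$\frac{1}{J + 7399} + F{\left(-208,\left(-22 + 24\right) - 69 \right)} = \frac{1}{-21100 + 7399} - \frac{4}{7} = \frac{1}{-13701} - \frac{4}{7} = - \frac{1}{13701} - \frac{4}{7} = - \frac{54811}{95907}$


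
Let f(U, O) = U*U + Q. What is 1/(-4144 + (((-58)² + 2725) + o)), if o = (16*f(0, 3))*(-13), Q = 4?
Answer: 1/1113 ≈ 0.00089847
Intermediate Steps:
f(U, O) = 4 + U² (f(U, O) = U*U + 4 = U² + 4 = 4 + U²)
o = -832 (o = (16*(4 + 0²))*(-13) = (16*(4 + 0))*(-13) = (16*4)*(-13) = 64*(-13) = -832)
1/(-4144 + (((-58)² + 2725) + o)) = 1/(-4144 + (((-58)² + 2725) - 832)) = 1/(-4144 + ((3364 + 2725) - 832)) = 1/(-4144 + (6089 - 832)) = 1/(-4144 + 5257) = 1/1113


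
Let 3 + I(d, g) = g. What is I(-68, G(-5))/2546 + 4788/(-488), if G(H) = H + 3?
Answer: -762043/77653 ≈ -9.8134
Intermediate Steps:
G(H) = 3 + H
I(d, g) = -3 + g
I(-68, G(-5))/2546 + 4788/(-488) = (-3 + (3 - 5))/2546 + 4788/(-488) = (-3 - 2)*(1/2546) + 4788*(-1/488) = -5*1/2546 - 1197/122 = -5/2546 - 1197/122 = -762043/77653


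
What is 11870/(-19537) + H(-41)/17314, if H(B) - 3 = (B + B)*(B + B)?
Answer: -74091781/338263618 ≈ -0.21904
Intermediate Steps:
H(B) = 3 + 4*B² (H(B) = 3 + (B + B)*(B + B) = 3 + (2*B)*(2*B) = 3 + 4*B²)
11870/(-19537) + H(-41)/17314 = 11870/(-19537) + (3 + 4*(-41)²)/17314 = 11870*(-1/19537) + (3 + 4*1681)*(1/17314) = -11870/19537 + (3 + 6724)*(1/17314) = -11870/19537 + 6727*(1/17314) = -11870/19537 + 6727/17314 = -74091781/338263618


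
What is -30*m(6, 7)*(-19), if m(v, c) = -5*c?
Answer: -19950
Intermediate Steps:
-30*m(6, 7)*(-19) = -(-150)*7*(-19) = -30*(-35)*(-19) = 1050*(-19) = -19950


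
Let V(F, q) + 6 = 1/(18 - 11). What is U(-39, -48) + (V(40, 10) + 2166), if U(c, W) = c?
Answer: 14848/7 ≈ 2121.1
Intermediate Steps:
V(F, q) = -41/7 (V(F, q) = -6 + 1/(18 - 11) = -6 + 1/7 = -6 + ⅐ = -41/7)
U(-39, -48) + (V(40, 10) + 2166) = -39 + (-41/7 + 2166) = -39 + 15121/7 = 14848/7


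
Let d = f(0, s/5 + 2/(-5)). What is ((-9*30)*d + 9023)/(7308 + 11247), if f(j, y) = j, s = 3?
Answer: 9023/18555 ≈ 0.48628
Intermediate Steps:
d = 0
((-9*30)*d + 9023)/(7308 + 11247) = (-9*30*0 + 9023)/(7308 + 11247) = (-270*0 + 9023)/18555 = (0 + 9023)*(1/18555) = 9023*(1/18555) = 9023/18555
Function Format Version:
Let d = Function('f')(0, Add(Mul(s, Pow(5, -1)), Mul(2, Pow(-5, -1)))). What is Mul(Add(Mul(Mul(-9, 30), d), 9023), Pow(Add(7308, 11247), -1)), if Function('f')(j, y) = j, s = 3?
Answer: Rational(9023, 18555) ≈ 0.48628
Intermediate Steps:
d = 0
Mul(Add(Mul(Mul(-9, 30), d), 9023), Pow(Add(7308, 11247), -1)) = Mul(Add(Mul(Mul(-9, 30), 0), 9023), Pow(Add(7308, 11247), -1)) = Mul(Add(Mul(-270, 0), 9023), Pow(18555, -1)) = Mul(Add(0, 9023), Rational(1, 18555)) = Mul(9023, Rational(1, 18555)) = Rational(9023, 18555)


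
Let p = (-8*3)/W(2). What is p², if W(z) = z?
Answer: 144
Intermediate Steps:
p = -12 (p = -8*3/2 = -24*½ = -12)
p² = (-12)² = 144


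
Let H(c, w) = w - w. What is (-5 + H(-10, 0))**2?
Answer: 25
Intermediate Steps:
H(c, w) = 0
(-5 + H(-10, 0))**2 = (-5 + 0)**2 = (-5)**2 = 25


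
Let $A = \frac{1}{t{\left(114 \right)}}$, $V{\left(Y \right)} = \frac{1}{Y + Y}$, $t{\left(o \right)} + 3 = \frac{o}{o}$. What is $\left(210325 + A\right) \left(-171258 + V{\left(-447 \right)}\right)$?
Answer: $- \frac{64403319179797}{1788} \approx -3.602 \cdot 10^{10}$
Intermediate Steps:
$t{\left(o \right)} = -2$ ($t{\left(o \right)} = -3 + \frac{o}{o} = -3 + 1 = -2$)
$V{\left(Y \right)} = \frac{1}{2 Y}$
$A = - \frac{1}{2}$ ($A = \frac{1}{-2} = - \frac{1}{2} \approx -0.5$)
$\left(210325 + A\right) \left(-171258 + V{\left(-447 \right)}\right) = \left(210325 - \frac{1}{2}\right) \left(-171258 + \frac{1}{2 \left(-447\right)}\right) = \frac{420649 \left(-171258 + \frac{1}{2} \left(- \frac{1}{447}\right)\right)}{2} = \frac{420649 \left(-171258 - \frac{1}{894}\right)}{2} = \frac{420649}{2} \left(- \frac{153104653}{894}\right) = - \frac{64403319179797}{1788}$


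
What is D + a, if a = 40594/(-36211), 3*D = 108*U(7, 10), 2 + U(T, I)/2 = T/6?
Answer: -2213254/36211 ≈ -61.121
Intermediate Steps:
U(T, I) = -4 + T/3 (U(T, I) = -4 + 2*(T/6) = -4 + T/3)
D = -60 (D = (108*(-4 + (⅓)*7))/3 = (108*(-4 + 7/3))/3 = (108*(-5/3))/3 = (⅓)*(-180) = -60)
a = -40594/36211 (a = 40594*(-1/36211) = -40594/36211 ≈ -1.1210)
D + a = -60 - 40594/36211 = -2213254/36211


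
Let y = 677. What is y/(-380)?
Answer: -677/380 ≈ -1.7816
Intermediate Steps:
y/(-380) = 677/(-380) = 677*(-1/380) = -677/380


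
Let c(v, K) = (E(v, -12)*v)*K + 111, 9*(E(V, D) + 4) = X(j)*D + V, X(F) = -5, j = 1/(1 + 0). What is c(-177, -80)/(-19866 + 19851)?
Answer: 80203/5 ≈ 16041.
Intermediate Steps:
j = 1 (j = 1/1 = 1)
E(V, D) = -4 - 5*D/9 + V/9 (E(V, D) = -4 + (-5*D + V)/9 = -4 + (V - 5*D)/9 = -4 + (-5*D/9 + V/9) = -4 - 5*D/9 + V/9)
c(v, K) = 111 + K*v*(8/3 + v/9) (c(v, K) = ((-4 - 5/9*(-12) + v/9)*v)*K + 111 = ((-4 + 20/3 + v/9)*v)*K + 111 = ((8/3 + v/9)*v)*K + 111 = (v*(8/3 + v/9))*K + 111 = K*v*(8/3 + v/9) + 111 = 111 + K*v*(8/3 + v/9))
c(-177, -80)/(-19866 + 19851) = (111 + (⅑)*(-80)*(-177)*(24 - 177))/(-19866 + 19851) = (111 + (⅑)*(-80)*(-177)*(-153))/(-15) = (111 - 240720)*(-1/15) = -240609*(-1/15) = 80203/5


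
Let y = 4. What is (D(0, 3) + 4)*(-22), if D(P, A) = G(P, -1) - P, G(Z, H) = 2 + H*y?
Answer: -44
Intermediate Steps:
G(Z, H) = 2 + 4*H (G(Z, H) = 2 + H*4 = 2 + 4*H)
D(P, A) = -2 - P (D(P, A) = (2 + 4*(-1)) - P = (2 - 4) - P = -2 - P)
(D(0, 3) + 4)*(-22) = ((-2 - 1*0) + 4)*(-22) = ((-2 + 0) + 4)*(-22) = (-2 + 4)*(-22) = 2*(-22) = -44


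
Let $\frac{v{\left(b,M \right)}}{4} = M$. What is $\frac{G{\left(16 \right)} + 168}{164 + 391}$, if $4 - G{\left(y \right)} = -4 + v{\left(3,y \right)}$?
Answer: $\frac{112}{555} \approx 0.2018$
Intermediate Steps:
$v{\left(b,M \right)} = 4 M$
$G{\left(y \right)} = 8 - 4 y$ ($G{\left(y \right)} = 4 - \left(-4 + 4 y\right) = 8 - 4 y$)
$\frac{G{\left(16 \right)} + 168}{164 + 391} = \frac{\left(8 - 64\right) + 168}{164 + 391} = \frac{\left(8 - 64\right) + 168}{555} = \left(-56 + 168\right) \frac{1}{555} = 112 \cdot \frac{1}{555} = \frac{112}{555}$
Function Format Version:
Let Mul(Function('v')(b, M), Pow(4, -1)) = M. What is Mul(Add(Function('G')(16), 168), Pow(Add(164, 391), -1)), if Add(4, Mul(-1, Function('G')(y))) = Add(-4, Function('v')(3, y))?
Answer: Rational(112, 555) ≈ 0.20180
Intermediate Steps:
Function('v')(b, M) = Mul(4, M)
Function('G')(y) = Add(8, Mul(-4, y)) (Function('G')(y) = Add(4, Mul(-1, Add(-4, Mul(4, y)))) = Add(4, Add(4, Mul(-4, y))) = Add(8, Mul(-4, y)))
Mul(Add(Function('G')(16), 168), Pow(Add(164, 391), -1)) = Mul(Add(Add(8, Mul(-4, 16)), 168), Pow(Add(164, 391), -1)) = Mul(Add(Add(8, -64), 168), Pow(555, -1)) = Mul(Add(-56, 168), Rational(1, 555)) = Mul(112, Rational(1, 555)) = Rational(112, 555)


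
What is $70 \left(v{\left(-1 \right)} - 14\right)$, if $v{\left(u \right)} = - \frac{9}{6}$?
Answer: $-1085$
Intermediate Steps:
$v{\left(u \right)} = - \frac{3}{2}$ ($v{\left(u \right)} = \left(-9\right) \frac{1}{6} = - \frac{3}{2}$)
$70 \left(v{\left(-1 \right)} - 14\right) = 70 \left(- \frac{3}{2} - 14\right) = 70 \left(- \frac{31}{2}\right) = -1085$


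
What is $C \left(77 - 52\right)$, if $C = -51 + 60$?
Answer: $225$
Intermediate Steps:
$C = 9$
$C \left(77 - 52\right) = 9 \left(77 - 52\right) = 9 \cdot 25 = 225$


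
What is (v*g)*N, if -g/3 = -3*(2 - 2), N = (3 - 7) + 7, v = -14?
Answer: 0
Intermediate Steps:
N = 3 (N = -4 + 7 = 3)
g = 0 (g = -(-9)*(2 - 2) = -(-9)*0 = -3*0 = 0)
(v*g)*N = -14*0*3 = 0*3 = 0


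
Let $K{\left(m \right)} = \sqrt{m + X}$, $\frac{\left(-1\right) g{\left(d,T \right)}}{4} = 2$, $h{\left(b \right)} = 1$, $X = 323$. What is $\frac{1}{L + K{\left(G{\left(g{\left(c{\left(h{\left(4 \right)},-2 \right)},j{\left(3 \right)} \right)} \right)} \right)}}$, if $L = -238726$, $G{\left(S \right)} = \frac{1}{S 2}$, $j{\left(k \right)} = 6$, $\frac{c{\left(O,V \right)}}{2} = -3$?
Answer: $- \frac{3819616}{911841644049} - \frac{4 \sqrt{5167}}{911841644049} \approx -4.1892 \cdot 10^{-6}$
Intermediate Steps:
$c{\left(O,V \right)} = -6$ ($c{\left(O,V \right)} = 2 \left(-3\right) = -6$)
$g{\left(d,T \right)} = -8$ ($g{\left(d,T \right)} = \left(-4\right) 2 = -8$)
$G{\left(S \right)} = \frac{1}{2 S}$
$K{\left(m \right)} = \sqrt{323 + m}$ ($K{\left(m \right)} = \sqrt{m + 323} = \sqrt{323 + m}$)
$\frac{1}{L + K{\left(G{\left(g{\left(c{\left(h{\left(4 \right)},-2 \right)},j{\left(3 \right)} \right)} \right)} \right)}} = \frac{1}{-238726 + \sqrt{323 + \frac{1}{2 \left(-8\right)}}} = \frac{1}{-238726 + \sqrt{323 + \frac{1}{2} \left(- \frac{1}{8}\right)}} = \frac{1}{-238726 + \sqrt{323 - \frac{1}{16}}} = \frac{1}{-238726 + \sqrt{\frac{5167}{16}}} = \frac{1}{-238726 + \frac{\sqrt{5167}}{4}}$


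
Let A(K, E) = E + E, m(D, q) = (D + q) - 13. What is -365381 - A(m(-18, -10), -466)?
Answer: -364449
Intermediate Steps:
m(D, q) = -13 + D + q
A(K, E) = 2*E
-365381 - A(m(-18, -10), -466) = -365381 - 2*(-466) = -365381 - 1*(-932) = -365381 + 932 = -364449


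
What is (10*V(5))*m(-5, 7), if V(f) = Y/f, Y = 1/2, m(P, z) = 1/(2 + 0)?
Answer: ½ ≈ 0.50000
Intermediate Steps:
m(P, z) = ½ (m(P, z) = 1/2 = ½)
Y = ½ ≈ 0.50000
V(f) = 1/(2*f)
(10*V(5))*m(-5, 7) = (10*((½)/5))*(½) = (10*((½)*(⅕)))*(½) = (10*(⅒))*(½) = 1*(½) = ½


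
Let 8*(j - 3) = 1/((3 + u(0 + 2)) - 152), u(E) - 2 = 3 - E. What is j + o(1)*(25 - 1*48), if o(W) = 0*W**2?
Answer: 3503/1168 ≈ 2.9991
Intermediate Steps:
u(E) = 5 - E (u(E) = 2 + (3 - E) = 5 - E)
j = 3503/1168 (j = 3 + 1/(8*((3 + (5 - (0 + 2))) - 152)) = 3 + 1/(8*((3 + (5 - 1*2)) - 152)) = 3 + 1/(8*((3 + (5 - 2)) - 152)) = 3 + 1/(8*((3 + 3) - 152)) = 3 + 1/(8*(6 - 152)) = 3 + (1/8)/(-146) = 3 + (1/8)*(-1/146) = 3 - 1/1168 = 3503/1168 ≈ 2.9991)
o(W) = 0
j + o(1)*(25 - 1*48) = 3503/1168 + 0*(25 - 1*48) = 3503/1168 + 0*(25 - 48) = 3503/1168 + 0*(-23) = 3503/1168 + 0 = 3503/1168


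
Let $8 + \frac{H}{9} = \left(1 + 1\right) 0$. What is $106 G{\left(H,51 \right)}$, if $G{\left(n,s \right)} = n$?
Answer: $-7632$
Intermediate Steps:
$H = -72$ ($H = -72 + 9 \left(1 + 1\right) 0 = -72 + 9 \cdot 2 \cdot 0 = -72 + 9 \cdot 0 = -72 + 0 = -72$)
$106 G{\left(H,51 \right)} = 106 \left(-72\right) = -7632$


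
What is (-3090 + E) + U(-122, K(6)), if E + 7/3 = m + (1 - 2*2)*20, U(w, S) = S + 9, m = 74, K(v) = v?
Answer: -9190/3 ≈ -3063.3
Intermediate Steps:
U(w, S) = 9 + S
E = 35/3 (E = -7/3 + (74 + (1 - 2*2)*20) = -7/3 + (74 + (1 - 4)*20) = -7/3 + (74 - 3*20) = -7/3 + (74 - 60) = -7/3 + 14 = 35/3 ≈ 11.667)
(-3090 + E) + U(-122, K(6)) = (-3090 + 35/3) + (9 + 6) = -9235/3 + 15 = -9190/3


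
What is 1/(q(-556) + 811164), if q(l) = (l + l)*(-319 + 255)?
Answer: 1/882332 ≈ 1.1334e-6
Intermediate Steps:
q(l) = -128*l (q(l) = (2*l)*(-64) = -128*l)
1/(q(-556) + 811164) = 1/(-128*(-556) + 811164) = 1/(71168 + 811164) = 1/882332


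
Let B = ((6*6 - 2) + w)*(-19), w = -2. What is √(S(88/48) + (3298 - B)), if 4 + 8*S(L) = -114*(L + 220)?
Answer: √11910/4 ≈ 27.283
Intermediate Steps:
S(L) = -6271/2 - 57*L/4 (S(L) = -½ + (-114*(L + 220))/8 = -½ + (-114*(220 + L))/8 = -½ + (-25080 - 114*L)/8 = -½ + (-3135 - 57*L/4) = -6271/2 - 57*L/4)
B = -608 (B = ((6*6 - 2) - 2)*(-19) = ((36 - 2) - 2)*(-19) = (34 - 2)*(-19) = 32*(-19) = -608)
√(S(88/48) + (3298 - B)) = √((-6271/2 - 1254/48) + (3298 - 1*(-608))) = √((-6271/2 - 1254/48) + (3298 + 608)) = √((-6271/2 - 57/4*11/6) + 3906) = √((-6271/2 - 209/8) + 3906) = √(-25293/8 + 3906) = √(5955/8) = √11910/4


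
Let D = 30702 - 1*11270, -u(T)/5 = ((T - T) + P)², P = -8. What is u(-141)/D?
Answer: -40/2429 ≈ -0.016468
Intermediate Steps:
u(T) = -320 (u(T) = -5*((T - T) - 8)² = -5*(0 - 8)² = -5*(-8)² = -5*64 = -320)
D = 19432 (D = 30702 - 11270 = 19432)
u(-141)/D = -320/19432 = -320*1/19432 = -40/2429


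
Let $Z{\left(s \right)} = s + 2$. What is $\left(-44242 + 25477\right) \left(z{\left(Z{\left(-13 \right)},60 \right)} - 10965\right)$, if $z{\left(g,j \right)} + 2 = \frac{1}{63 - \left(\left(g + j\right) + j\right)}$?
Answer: $\frac{9466623495}{46} \approx 2.058 \cdot 10^{8}$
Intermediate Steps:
$Z{\left(s \right)} = 2 + s$
$z{\left(g,j \right)} = -2 + \frac{1}{63 - g - 2 j}$ ($z{\left(g,j \right)} = -2 + \frac{1}{63 - \left(\left(g + j\right) + j\right)} = -2 + \frac{1}{63 - \left(g + 2 j\right)} = -2 + \frac{1}{63 - g - 2 j}$)
$\left(-44242 + 25477\right) \left(z{\left(Z{\left(-13 \right)},60 \right)} - 10965\right) = \left(-44242 + 25477\right) \left(\frac{125 - 240 - 2 \left(2 - 13\right)}{-63 + \left(2 - 13\right) + 2 \cdot 60} - 10965\right) = - 18765 \left(\frac{125 - 240 - -22}{-63 - 11 + 120} - 10965\right) = - 18765 \left(\frac{125 - 240 + 22}{46} - 10965\right) = - 18765 \left(\frac{1}{46} \left(-93\right) - 10965\right) = - 18765 \left(- \frac{93}{46} - 10965\right) = \left(-18765\right) \left(- \frac{504483}{46}\right) = \frac{9466623495}{46}$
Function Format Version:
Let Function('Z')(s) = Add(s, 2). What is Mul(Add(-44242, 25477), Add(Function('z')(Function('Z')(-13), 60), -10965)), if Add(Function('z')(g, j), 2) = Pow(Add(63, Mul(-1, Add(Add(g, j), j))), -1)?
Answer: Rational(9466623495, 46) ≈ 2.0580e+8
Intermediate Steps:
Function('Z')(s) = Add(2, s)
Function('z')(g, j) = Add(-2, Pow(Add(63, Mul(-1, g), Mul(-2, j)), -1)) (Function('z')(g, j) = Add(-2, Pow(Add(63, Mul(-1, Add(Add(g, j), j))), -1)) = Add(-2, Pow(Add(63, Mul(-1, Add(g, Mul(2, j)))), -1)) = Add(-2, Pow(Add(63, Add(Mul(-1, g), Mul(-2, j))), -1)) = Add(-2, Pow(Add(63, Mul(-1, g), Mul(-2, j)), -1)))
Mul(Add(-44242, 25477), Add(Function('z')(Function('Z')(-13), 60), -10965)) = Mul(Add(-44242, 25477), Add(Mul(Pow(Add(-63, Add(2, -13), Mul(2, 60)), -1), Add(125, Mul(-4, 60), Mul(-2, Add(2, -13)))), -10965)) = Mul(-18765, Add(Mul(Pow(Add(-63, -11, 120), -1), Add(125, -240, Mul(-2, -11))), -10965)) = Mul(-18765, Add(Mul(Pow(46, -1), Add(125, -240, 22)), -10965)) = Mul(-18765, Add(Mul(Rational(1, 46), -93), -10965)) = Mul(-18765, Add(Rational(-93, 46), -10965)) = Mul(-18765, Rational(-504483, 46)) = Rational(9466623495, 46)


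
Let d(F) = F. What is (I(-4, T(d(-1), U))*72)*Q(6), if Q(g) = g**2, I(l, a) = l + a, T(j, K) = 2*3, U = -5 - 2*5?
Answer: 5184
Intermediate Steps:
U = -15 (U = -5 - 10 = -15)
T(j, K) = 6
I(l, a) = a + l
(I(-4, T(d(-1), U))*72)*Q(6) = ((6 - 4)*72)*6**2 = (2*72)*36 = 144*36 = 5184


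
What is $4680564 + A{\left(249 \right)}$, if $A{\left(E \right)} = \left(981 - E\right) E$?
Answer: $4862832$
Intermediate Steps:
$A{\left(E \right)} = E \left(981 - E\right)$
$4680564 + A{\left(249 \right)} = 4680564 + 249 \left(981 - 249\right) = 4680564 + 249 \cdot 732 = 4680564 + 182268 = 4862832$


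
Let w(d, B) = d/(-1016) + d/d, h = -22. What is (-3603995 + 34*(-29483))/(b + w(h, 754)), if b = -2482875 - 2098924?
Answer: 2340059836/2327553373 ≈ 1.0054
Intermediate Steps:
w(d, B) = 1 - d/1016 (w(d, B) = d*(-1/1016) + 1 = -d/1016 + 1 = 1 - d/1016)
b = -4581799
(-3603995 + 34*(-29483))/(b + w(h, 754)) = (-3603995 + 34*(-29483))/(-4581799 + (1 - 1/1016*(-22))) = (-3603995 - 1002422)/(-4581799 + (1 + 11/508)) = -4606417/(-4581799 + 519/508) = -4606417/(-2327553373/508) = -4606417*(-508/2327553373) = 2340059836/2327553373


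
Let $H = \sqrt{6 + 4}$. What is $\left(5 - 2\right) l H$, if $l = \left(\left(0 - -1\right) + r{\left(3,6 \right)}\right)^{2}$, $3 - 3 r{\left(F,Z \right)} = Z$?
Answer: $0$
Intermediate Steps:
$r{\left(F,Z \right)} = 1 - \frac{Z}{3}$
$l = 0$ ($l = \left(\left(0 - -1\right) + \left(1 - 2\right)\right)^{2} = \left(\left(0 + 1\right) + \left(1 - 2\right)\right)^{2} = \left(1 - 1\right)^{2} = 0^{2} = 0$)
$H = \sqrt{10} \approx 3.1623$
$\left(5 - 2\right) l H = \left(5 - 2\right) 0 \sqrt{10} = 3 \cdot 0 \sqrt{10} = 0 \sqrt{10} = 0$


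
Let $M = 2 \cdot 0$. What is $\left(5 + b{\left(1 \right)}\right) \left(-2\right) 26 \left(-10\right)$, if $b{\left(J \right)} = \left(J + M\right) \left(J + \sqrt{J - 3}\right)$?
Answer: $3120 + 520 i \sqrt{2} \approx 3120.0 + 735.39 i$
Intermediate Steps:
$M = 0$
$b{\left(J \right)} = J \left(J + \sqrt{-3 + J}\right)$ ($b{\left(J \right)} = \left(J + 0\right) \left(J + \sqrt{J - 3}\right) = J \left(J + \sqrt{-3 + J}\right)$)
$\left(5 + b{\left(1 \right)}\right) \left(-2\right) 26 \left(-10\right) = \left(5 + 1 \left(1 + \sqrt{-3 + 1}\right)\right) \left(-2\right) 26 \left(-10\right) = \left(5 + 1 \left(1 + \sqrt{-2}\right)\right) \left(-2\right) 26 \left(-10\right) = \left(5 + 1 \left(1 + i \sqrt{2}\right)\right) \left(-2\right) 26 \left(-10\right) = \left(5 + \left(1 + i \sqrt{2}\right)\right) \left(-2\right) 26 \left(-10\right) = \left(6 + i \sqrt{2}\right) \left(-2\right) 26 \left(-10\right) = \left(-12 - 2 i \sqrt{2}\right) 26 \left(-10\right) = \left(-312 - 52 i \sqrt{2}\right) \left(-10\right) = 3120 + 520 i \sqrt{2}$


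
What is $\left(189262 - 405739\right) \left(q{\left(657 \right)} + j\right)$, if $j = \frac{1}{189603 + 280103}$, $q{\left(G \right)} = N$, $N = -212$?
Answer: $\frac{21556275485067}{469706} \approx 4.5893 \cdot 10^{7}$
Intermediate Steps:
$q{\left(G \right)} = -212$
$j = \frac{1}{469706} \approx 2.129 \cdot 10^{-6}$
$\left(189262 - 405739\right) \left(q{\left(657 \right)} + j\right) = \left(189262 - 405739\right) \left(-212 + \frac{1}{469706}\right) = \left(-216477\right) \left(- \frac{99577671}{469706}\right) = \frac{21556275485067}{469706}$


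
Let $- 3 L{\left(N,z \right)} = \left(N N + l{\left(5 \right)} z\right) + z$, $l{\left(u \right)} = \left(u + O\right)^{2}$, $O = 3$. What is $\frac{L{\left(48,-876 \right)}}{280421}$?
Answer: $\frac{18212}{280421} \approx 0.064945$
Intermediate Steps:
$l{\left(u \right)} = \left(3 + u\right)^{2}$ ($l{\left(u \right)} = \left(u + 3\right)^{2} = \left(3 + u\right)^{2}$)
$L{\left(N,z \right)} = - \frac{65 z}{3} - \frac{N^{2}}{3}$ ($L{\left(N,z \right)} = - \frac{\left(N N + \left(3 + 5\right)^{2} z\right) + z}{3} = - \frac{\left(N^{2} + 8^{2} z\right) + z}{3} = - \frac{\left(N^{2} + 64 z\right) + z}{3} = - \frac{N^{2} + 65 z}{3} = - \frac{65 z}{3} - \frac{N^{2}}{3}$)
$\frac{L{\left(48,-876 \right)}}{280421} = \frac{\left(- \frac{65}{3}\right) \left(-876\right) - \frac{48^{2}}{3}}{280421} = \left(18980 - 768\right) \frac{1}{280421} = 18212 \cdot \frac{1}{280421} = \frac{18212}{280421}$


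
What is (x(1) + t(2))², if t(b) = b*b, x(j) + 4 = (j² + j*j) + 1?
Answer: 9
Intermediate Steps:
x(j) = -3 + 2*j² (x(j) = -4 + ((j² + j*j) + 1) = -4 + ((j² + j²) + 1) = -4 + (2*j² + 1) = -4 + (1 + 2*j²) = -3 + 2*j²)
t(b) = b²
(x(1) + t(2))² = ((-3 + 2*1²) + 2²)² = ((-3 + 2*1) + 4)² = ((-3 + 2) + 4)² = (-1 + 4)² = 3² = 9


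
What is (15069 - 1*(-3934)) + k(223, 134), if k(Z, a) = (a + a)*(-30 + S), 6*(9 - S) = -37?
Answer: 45083/3 ≈ 15028.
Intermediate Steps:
S = 91/6 (S = 9 - ⅙*(-37) = 9 + 37/6 = 91/6 ≈ 15.167)
k(Z, a) = -89*a/3 (k(Z, a) = (a + a)*(-30 + 91/6) = (2*a)*(-89/6) = -89*a/3)
(15069 - 1*(-3934)) + k(223, 134) = (15069 - 1*(-3934)) - 89/3*134 = (15069 + 3934) - 11926/3 = 19003 - 11926/3 = 45083/3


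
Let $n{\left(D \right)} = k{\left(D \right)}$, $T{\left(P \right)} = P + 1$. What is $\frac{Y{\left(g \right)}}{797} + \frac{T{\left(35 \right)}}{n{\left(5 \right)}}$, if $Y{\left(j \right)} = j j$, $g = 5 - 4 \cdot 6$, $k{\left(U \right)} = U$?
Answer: $\frac{30497}{3985} \approx 7.6529$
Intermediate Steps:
$T{\left(P \right)} = 1 + P$
$n{\left(D \right)} = D$
$g = -19$ ($g = 5 - 24 = -19$)
$Y{\left(j \right)} = j^{2}$
$\frac{Y{\left(g \right)}}{797} + \frac{T{\left(35 \right)}}{n{\left(5 \right)}} = \frac{\left(-19\right)^{2}}{797} + \frac{1 + 35}{5} = 361 \cdot \frac{1}{797} + 36 \cdot \frac{1}{5} = \frac{361}{797} + \frac{36}{5} = \frac{30497}{3985}$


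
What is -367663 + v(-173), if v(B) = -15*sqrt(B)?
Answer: -367663 - 15*I*sqrt(173) ≈ -3.6766e+5 - 197.29*I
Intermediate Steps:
-367663 + v(-173) = -367663 - 15*I*sqrt(173)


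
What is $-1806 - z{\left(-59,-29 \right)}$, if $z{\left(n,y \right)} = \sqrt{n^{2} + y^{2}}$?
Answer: $-1806 - \sqrt{4322} \approx -1871.7$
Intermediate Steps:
$-1806 - z{\left(-59,-29 \right)} = -1806 - \sqrt{\left(-59\right)^{2} + \left(-29\right)^{2}} = -1806 - \sqrt{3481 + 841} = -1806 - \sqrt{4322}$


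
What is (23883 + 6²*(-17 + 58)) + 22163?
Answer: 47522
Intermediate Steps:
(23883 + 6²*(-17 + 58)) + 22163 = (23883 + 36*41) + 22163 = (23883 + 1476) + 22163 = 25359 + 22163 = 47522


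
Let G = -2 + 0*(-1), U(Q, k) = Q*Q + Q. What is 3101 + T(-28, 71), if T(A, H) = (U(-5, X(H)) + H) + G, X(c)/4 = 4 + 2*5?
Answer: 3190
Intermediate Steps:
X(c) = 56 (X(c) = 4*(4 + 2*5) = 4*(4 + 10) = 4*14 = 56)
U(Q, k) = Q + Q² (U(Q, k) = Q² + Q = Q + Q²)
G = -2 (G = -2 + 0 = -2)
T(A, H) = 18 + H (T(A, H) = (-5*(1 - 5) + H) - 2 = (-5*(-4) + H) - 2 = (20 + H) - 2 = 18 + H)
3101 + T(-28, 71) = 3101 + (18 + 71) = 3101 + 89 = 3190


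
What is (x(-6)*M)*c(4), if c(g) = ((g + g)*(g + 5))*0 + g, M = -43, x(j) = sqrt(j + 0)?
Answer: -172*I*sqrt(6) ≈ -421.31*I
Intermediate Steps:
x(j) = sqrt(j)
c(g) = g (c(g) = ((2*g)*(5 + g))*0 + g = (2*g*(5 + g))*0 + g = 0 + g = g)
(x(-6)*M)*c(4) = (sqrt(-6)*(-43))*4 = ((I*sqrt(6))*(-43))*4 = -43*I*sqrt(6)*4 = -172*I*sqrt(6)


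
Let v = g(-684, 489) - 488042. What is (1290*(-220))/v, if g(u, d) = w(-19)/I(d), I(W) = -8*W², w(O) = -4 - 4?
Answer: 67862539800/116701091081 ≈ 0.58151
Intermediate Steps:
w(O) = -8
g(u, d) = d⁻² (g(u, d) = -8*(-1/(8*d²)) = -(-1)/d² = d⁻²)
v = -116701091081/239121 (v = 489⁻² - 488042 = 1/239121 - 488042 = -116701091081/239121 ≈ -4.8804e+5)
(1290*(-220))/v = (1290*(-220))/(-116701091081/239121) = -283800*(-239121/116701091081) = 67862539800/116701091081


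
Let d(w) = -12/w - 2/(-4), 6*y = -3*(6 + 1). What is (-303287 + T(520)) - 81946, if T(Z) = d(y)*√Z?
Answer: -385233 + 55*√130/7 ≈ -3.8514e+5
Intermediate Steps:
y = -7/2 (y = (-3*(6 + 1))/6 = (-3*7)/6 = (⅙)*(-21) = -7/2 ≈ -3.5000)
d(w) = ½ - 12/w (d(w) = -12/w - 2*(-¼) = -12/w + ½ = ½ - 12/w)
T(Z) = 55*√Z/14 (T(Z) = ((-24 - 7/2)/(2*(-7/2)))*√Z = ((½)*(-2/7)*(-55/2))*√Z = 55*√Z/14)
(-303287 + T(520)) - 81946 = (-303287 + 55*√520/14) - 81946 = (-303287 + 55*(2*√130)/14) - 81946 = (-303287 + 55*√130/7) - 81946 = -385233 + 55*√130/7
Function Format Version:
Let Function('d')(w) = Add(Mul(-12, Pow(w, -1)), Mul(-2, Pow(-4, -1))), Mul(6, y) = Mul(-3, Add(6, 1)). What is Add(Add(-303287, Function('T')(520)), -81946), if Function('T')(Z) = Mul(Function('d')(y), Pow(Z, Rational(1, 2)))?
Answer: Add(-385233, Mul(Rational(55, 7), Pow(130, Rational(1, 2)))) ≈ -3.8514e+5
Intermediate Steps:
y = Rational(-7, 2) (y = Mul(Rational(1, 6), Mul(-3, Add(6, 1))) = Mul(Rational(1, 6), Mul(-3, 7)) = Mul(Rational(1, 6), -21) = Rational(-7, 2) ≈ -3.5000)
Function('d')(w) = Add(Rational(1, 2), Mul(-12, Pow(w, -1))) (Function('d')(w) = Add(Mul(-12, Pow(w, -1)), Mul(-2, Rational(-1, 4))) = Add(Mul(-12, Pow(w, -1)), Rational(1, 2)) = Add(Rational(1, 2), Mul(-12, Pow(w, -1))))
Function('T')(Z) = Mul(Rational(55, 14), Pow(Z, Rational(1, 2))) (Function('T')(Z) = Mul(Mul(Rational(1, 2), Pow(Rational(-7, 2), -1), Add(-24, Rational(-7, 2))), Pow(Z, Rational(1, 2))) = Mul(Mul(Rational(1, 2), Rational(-2, 7), Rational(-55, 2)), Pow(Z, Rational(1, 2))) = Mul(Rational(55, 14), Pow(Z, Rational(1, 2))))
Add(Add(-303287, Function('T')(520)), -81946) = Add(Add(-303287, Mul(Rational(55, 14), Pow(520, Rational(1, 2)))), -81946) = Add(Add(-303287, Mul(Rational(55, 14), Mul(2, Pow(130, Rational(1, 2))))), -81946) = Add(Add(-303287, Mul(Rational(55, 7), Pow(130, Rational(1, 2)))), -81946) = Add(-385233, Mul(Rational(55, 7), Pow(130, Rational(1, 2))))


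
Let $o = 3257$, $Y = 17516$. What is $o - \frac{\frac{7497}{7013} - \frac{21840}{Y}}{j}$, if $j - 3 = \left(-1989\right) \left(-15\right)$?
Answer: $\frac{994821123669633}{305440933942} \approx 3257.0$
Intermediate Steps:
$j = 29838$ ($j = 3 - -29835 = 3 + 29835 = 29838$)
$o - \frac{\frac{7497}{7013} - \frac{21840}{Y}}{j} = 3257 - \frac{\frac{7497}{7013} - \frac{21840}{17516}}{29838} = 3257 - \left(7497 \cdot \frac{1}{7013} - \frac{5460}{4379}\right) \frac{1}{29838} = 3257 - \left(\frac{7497}{7013} - \frac{5460}{4379}\right) \frac{1}{29838} = 3257 - \left(- \frac{5461617}{30709927}\right) \frac{1}{29838} = 3257 - - \frac{1820539}{305440933942} = 3257 + \frac{1820539}{305440933942} = \frac{994821123669633}{305440933942}$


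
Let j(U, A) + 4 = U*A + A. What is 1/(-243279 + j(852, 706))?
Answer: 1/358935 ≈ 2.7860e-6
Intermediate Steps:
j(U, A) = -4 + A + A*U (j(U, A) = -4 + (U*A + A) = -4 + (A*U + A) = -4 + (A + A*U) = -4 + A + A*U)
1/(-243279 + j(852, 706)) = 1/(-243279 + (-4 + 706 + 706*852)) = 1/(-243279 + (-4 + 706 + 601512)) = 1/(-243279 + 602214) = 1/358935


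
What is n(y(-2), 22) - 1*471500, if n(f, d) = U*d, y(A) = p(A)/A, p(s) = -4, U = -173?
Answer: -475306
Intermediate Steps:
y(A) = -4/A
n(f, d) = -173*d
n(y(-2), 22) - 1*471500 = -173*22 - 1*471500 = -3806 - 471500 = -475306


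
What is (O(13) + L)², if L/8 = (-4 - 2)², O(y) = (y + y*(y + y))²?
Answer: 15249533121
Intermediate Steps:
O(y) = (y + 2*y²)² (O(y) = (y + y*(2*y))² = (y + 2*y²)²)
L = 288 (L = 8*(-4 - 2)² = 8*(-6)² = 8*36 = 288)
(O(13) + L)² = (13²*(1 + 2*13)² + 288)² = (169*(1 + 26)² + 288)² = (169*27² + 288)² = (169*729 + 288)² = (123201 + 288)² = 123489² = 15249533121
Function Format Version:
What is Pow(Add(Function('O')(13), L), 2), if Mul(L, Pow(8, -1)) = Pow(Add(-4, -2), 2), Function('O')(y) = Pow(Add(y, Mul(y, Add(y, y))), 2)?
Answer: 15249533121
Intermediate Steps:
Function('O')(y) = Pow(Add(y, Mul(2, Pow(y, 2))), 2) (Function('O')(y) = Pow(Add(y, Mul(y, Mul(2, y))), 2) = Pow(Add(y, Mul(2, Pow(y, 2))), 2))
L = 288 (L = Mul(8, Pow(Add(-4, -2), 2)) = Mul(8, Pow(-6, 2)) = Mul(8, 36) = 288)
Pow(Add(Function('O')(13), L), 2) = Pow(Add(Mul(Pow(13, 2), Pow(Add(1, Mul(2, 13)), 2)), 288), 2) = Pow(Add(Mul(169, Pow(Add(1, 26), 2)), 288), 2) = Pow(Add(Mul(169, Pow(27, 2)), 288), 2) = Pow(Add(Mul(169, 729), 288), 2) = Pow(Add(123201, 288), 2) = Pow(123489, 2) = 15249533121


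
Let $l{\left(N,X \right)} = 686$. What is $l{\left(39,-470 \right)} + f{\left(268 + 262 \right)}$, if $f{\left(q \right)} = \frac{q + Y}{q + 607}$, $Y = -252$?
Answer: $\frac{780260}{1137} \approx 686.24$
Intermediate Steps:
$f{\left(q \right)} = \frac{-252 + q}{607 + q}$ ($f{\left(q \right)} = \frac{q - 252}{q + 607} = \frac{-252 + q}{607 + q}$)
$l{\left(39,-470 \right)} + f{\left(268 + 262 \right)} = 686 + \frac{-252 + \left(268 + 262\right)}{607 + \left(268 + 262\right)} = 686 + \frac{-252 + 530}{607 + 530} = 686 + \frac{1}{1137} \cdot 278 = 686 + \frac{278}{1137} = \frac{780260}{1137}$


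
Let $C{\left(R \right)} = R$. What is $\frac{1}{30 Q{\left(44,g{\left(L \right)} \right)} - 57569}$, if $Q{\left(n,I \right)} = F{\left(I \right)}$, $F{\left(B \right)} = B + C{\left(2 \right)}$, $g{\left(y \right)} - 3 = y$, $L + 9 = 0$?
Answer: $- \frac{1}{57689} \approx -1.7334 \cdot 10^{-5}$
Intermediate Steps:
$L = -9$ ($L = -9 + 0 = -9$)
$g{\left(y \right)} = 3 + y$
$F{\left(B \right)} = 2 + B$ ($F{\left(B \right)} = B + 2 = 2 + B$)
$Q{\left(n,I \right)} = 2 + I$
$\frac{1}{30 Q{\left(44,g{\left(L \right)} \right)} - 57569} = \frac{1}{30 \left(2 + \left(3 - 9\right)\right) - 57569} = \frac{1}{30 \left(2 - 6\right) - 57569} = \frac{1}{30 \left(-4\right) - 57569} = \frac{1}{-120 - 57569} = \frac{1}{-57689} = - \frac{1}{57689}$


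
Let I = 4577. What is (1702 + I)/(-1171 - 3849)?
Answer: -6279/5020 ≈ -1.2508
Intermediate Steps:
(1702 + I)/(-1171 - 3849) = (1702 + 4577)/(-1171 - 3849) = 6279/(-5020) = 6279*(-1/5020) = -6279/5020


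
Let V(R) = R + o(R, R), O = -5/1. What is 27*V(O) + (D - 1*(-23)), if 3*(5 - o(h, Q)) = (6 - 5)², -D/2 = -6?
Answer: 26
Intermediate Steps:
D = 12 (D = -2*(-6) = 12)
o(h, Q) = 14/3 (o(h, Q) = 5 - (6 - 5)²/3 = 5 - ⅓*1² = 5 - ⅓*1 = 5 - ⅓ = 14/3)
O = -5 (O = -5*1 = -5)
V(R) = 14/3 + R (V(R) = R + 14/3 = 14/3 + R)
27*V(O) + (D - 1*(-23)) = 27*(14/3 - 5) + (12 - 1*(-23)) = 27*(-⅓) + (12 + 23) = -9 + 35 = 26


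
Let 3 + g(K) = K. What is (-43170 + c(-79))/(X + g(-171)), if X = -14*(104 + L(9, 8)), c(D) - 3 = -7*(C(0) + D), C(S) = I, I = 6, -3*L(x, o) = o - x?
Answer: 15996/613 ≈ 26.095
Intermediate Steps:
L(x, o) = -o/3 + x/3 (L(x, o) = -(o - x)/3 = -o/3 + x/3)
g(K) = -3 + K
C(S) = 6
c(D) = -39 - 7*D (c(D) = 3 - 7*(6 + D) = 3 + (-42 - 7*D) = -39 - 7*D)
X = -4382/3 (X = -14*(104 + (-⅓*8 + (⅓)*9)) = -14*(104 + (-8/3 + 3)) = -14*(104 + ⅓) = -14*313/3 = -4382/3 ≈ -1460.7)
(-43170 + c(-79))/(X + g(-171)) = (-43170 + (-39 - 7*(-79)))/(-4382/3 + (-3 - 171)) = (-43170 + (-39 + 553))/(-4382/3 - 174) = (-43170 + 514)/(-4904/3) = -42656*(-3/4904) = 15996/613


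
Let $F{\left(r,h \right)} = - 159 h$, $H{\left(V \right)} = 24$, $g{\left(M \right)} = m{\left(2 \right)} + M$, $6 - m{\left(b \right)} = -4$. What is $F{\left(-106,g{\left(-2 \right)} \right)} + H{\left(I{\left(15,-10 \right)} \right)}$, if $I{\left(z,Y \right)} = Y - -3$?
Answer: $-1248$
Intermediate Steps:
$m{\left(b \right)} = 10$ ($m{\left(b \right)} = 6 - -4 = 6 + 4 = 10$)
$I{\left(z,Y \right)} = 3 + Y$ ($I{\left(z,Y \right)} = Y + 3 = 3 + Y$)
$g{\left(M \right)} = 10 + M$
$F{\left(-106,g{\left(-2 \right)} \right)} + H{\left(I{\left(15,-10 \right)} \right)} = - 159 \left(10 - 2\right) + 24 = \left(-159\right) 8 + 24 = -1272 + 24 = -1248$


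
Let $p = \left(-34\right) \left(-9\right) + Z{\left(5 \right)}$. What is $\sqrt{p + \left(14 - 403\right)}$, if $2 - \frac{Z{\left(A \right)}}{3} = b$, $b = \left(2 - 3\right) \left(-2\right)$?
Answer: $i \sqrt{83} \approx 9.1104 i$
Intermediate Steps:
$b = 2$ ($b = \left(-1\right) \left(-2\right) = 2$)
$Z{\left(A \right)} = 0$ ($Z{\left(A \right)} = 6 - 6 = 0$)
$p = 306$ ($p = \left(-34\right) \left(-9\right) + 0 = 306 + 0 = 306$)
$\sqrt{p + \left(14 - 403\right)} = \sqrt{306 + \left(14 - 403\right)} = \sqrt{306 - 389} = \sqrt{-83} = i \sqrt{83}$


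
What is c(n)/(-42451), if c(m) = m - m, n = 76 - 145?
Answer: 0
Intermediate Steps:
n = -69
c(m) = 0
c(n)/(-42451) = 0/(-42451) = 0*(-1/42451) = 0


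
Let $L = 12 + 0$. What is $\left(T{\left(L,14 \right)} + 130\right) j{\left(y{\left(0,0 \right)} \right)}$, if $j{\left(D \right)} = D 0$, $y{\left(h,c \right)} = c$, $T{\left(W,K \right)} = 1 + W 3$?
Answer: $0$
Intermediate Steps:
$L = 12$
$T{\left(W,K \right)} = 1 + 3 W$
$j{\left(D \right)} = 0$
$\left(T{\left(L,14 \right)} + 130\right) j{\left(y{\left(0,0 \right)} \right)} = \left(\left(1 + 3 \cdot 12\right) + 130\right) 0 = \left(\left(1 + 36\right) + 130\right) 0 = \left(37 + 130\right) 0 = 167 \cdot 0 = 0$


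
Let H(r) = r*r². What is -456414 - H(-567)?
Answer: 181827849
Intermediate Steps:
H(r) = r³
-456414 - H(-567) = -456414 - 1*(-567)³ = -456414 - 1*(-182284263) = -456414 + 182284263 = 181827849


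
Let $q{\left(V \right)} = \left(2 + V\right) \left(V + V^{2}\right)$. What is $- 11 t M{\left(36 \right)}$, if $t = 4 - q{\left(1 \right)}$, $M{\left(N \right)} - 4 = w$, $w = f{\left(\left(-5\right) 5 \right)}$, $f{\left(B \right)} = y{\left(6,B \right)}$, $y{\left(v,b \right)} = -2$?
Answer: $44$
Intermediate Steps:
$f{\left(B \right)} = -2$
$w = -2$
$M{\left(N \right)} = 2$ ($M{\left(N \right)} = 4 - 2 = 2$)
$t = -2$ ($t = 4 - 1 \left(2 + 1^{2} + 3 \cdot 1\right) = 4 - 1 \left(2 + 1 + 3\right) = 4 - 1 \cdot 6 = 4 - 6 = -2$)
$- 11 t M{\left(36 \right)} = \left(-11\right) \left(-2\right) 2 = 22 \cdot 2 = 44$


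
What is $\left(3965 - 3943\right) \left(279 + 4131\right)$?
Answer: $97020$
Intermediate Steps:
$\left(3965 - 3943\right) \left(279 + 4131\right) = 22 \cdot 4410 = 97020$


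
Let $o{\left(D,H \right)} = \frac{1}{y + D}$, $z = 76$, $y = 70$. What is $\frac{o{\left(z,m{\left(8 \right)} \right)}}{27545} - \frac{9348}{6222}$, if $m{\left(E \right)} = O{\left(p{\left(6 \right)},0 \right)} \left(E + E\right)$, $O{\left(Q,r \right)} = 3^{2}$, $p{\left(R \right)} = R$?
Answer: $- \frac{6265605023}{4170368090} \approx -1.5024$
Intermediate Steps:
$O{\left(Q,r \right)} = 9$
$m{\left(E \right)} = 18 E$ ($m{\left(E \right)} = 9 \left(E + E\right) = 9 \cdot 2 E = 18 E$)
$o{\left(D,H \right)} = \frac{1}{70 + D}$
$\frac{o{\left(z,m{\left(8 \right)} \right)}}{27545} - \frac{9348}{6222} = \frac{1}{\left(70 + 76\right) 27545} - \frac{9348}{6222} = \frac{1}{146} \cdot \frac{1}{27545} - \frac{1558}{1037} = \frac{1}{4021570} - \frac{1558}{1037} = - \frac{6265605023}{4170368090}$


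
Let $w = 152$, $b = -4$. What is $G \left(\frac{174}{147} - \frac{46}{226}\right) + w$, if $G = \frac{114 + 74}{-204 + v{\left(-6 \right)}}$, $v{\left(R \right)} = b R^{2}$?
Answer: $\frac{24322073}{160573} \approx 151.47$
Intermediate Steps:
$v{\left(R \right)} = - 4 R^{2}$
$G = - \frac{47}{87}$ ($G = \frac{114 + 74}{-204 - 4 \left(-6\right)^{2}} = \frac{188}{-204 - 144} = \frac{188}{-348} = 188 \left(- \frac{1}{348}\right) = - \frac{47}{87} \approx -0.54023$)
$G \left(\frac{174}{147} - \frac{46}{226}\right) + w = - \frac{47 \left(\frac{174}{147} - \frac{46}{226}\right)}{87} + 152 = - \frac{47 \left(174 \cdot \frac{1}{147} - \frac{23}{113}\right)}{87} + 152 = - \frac{47 \left(\frac{58}{49} - \frac{23}{113}\right)}{87} + 152 = \left(- \frac{47}{87}\right) \frac{5427}{5537} + 152 = - \frac{85023}{160573} + 152 = \frac{24322073}{160573}$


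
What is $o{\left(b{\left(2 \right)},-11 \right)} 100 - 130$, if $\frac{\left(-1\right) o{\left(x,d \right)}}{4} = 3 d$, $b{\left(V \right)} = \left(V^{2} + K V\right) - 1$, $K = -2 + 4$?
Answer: $13070$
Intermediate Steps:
$K = 2$
$b{\left(V \right)} = -1 + V^{2} + 2 V$ ($b{\left(V \right)} = \left(V^{2} + 2 V\right) - 1 = -1 + V^{2} + 2 V$)
$o{\left(x,d \right)} = - 12 d$ ($o{\left(x,d \right)} = - 4 \cdot 3 d = - 12 d$)
$o{\left(b{\left(2 \right)},-11 \right)} 100 - 130 = \left(-12\right) \left(-11\right) 100 - 130 = 132 \cdot 100 - 130 = 13200 - 130 = 13070$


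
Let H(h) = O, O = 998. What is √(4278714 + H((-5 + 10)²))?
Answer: 4*√267482 ≈ 2068.7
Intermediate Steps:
H(h) = 998
√(4278714 + H((-5 + 10)²)) = √(4278714 + 998) = √4279712 = 4*√267482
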